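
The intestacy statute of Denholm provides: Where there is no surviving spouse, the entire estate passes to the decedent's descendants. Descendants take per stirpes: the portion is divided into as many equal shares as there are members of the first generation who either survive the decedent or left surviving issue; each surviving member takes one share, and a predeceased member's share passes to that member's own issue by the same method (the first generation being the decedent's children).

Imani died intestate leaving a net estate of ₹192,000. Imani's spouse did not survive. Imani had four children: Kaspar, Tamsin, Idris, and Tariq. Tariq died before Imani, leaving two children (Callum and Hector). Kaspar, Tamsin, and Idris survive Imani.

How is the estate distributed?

Kaspar: ₹48,000; Tamsin: ₹48,000; Idris: ₹48,000; Callum: ₹24,000; Hector: ₹24,000

The entire ₹192,000 passes to the descendants.
That amount (₹192,000) is divided into 4 shares of ₹48,000: Kaspar, Tamsin, and Idris each take ₹48,000; Tariq's ₹48,000 share passes to Tariq's issue.
Tariq's share (₹48,000) is divided into 2 shares of ₹24,000: Callum and Hector each take ₹24,000.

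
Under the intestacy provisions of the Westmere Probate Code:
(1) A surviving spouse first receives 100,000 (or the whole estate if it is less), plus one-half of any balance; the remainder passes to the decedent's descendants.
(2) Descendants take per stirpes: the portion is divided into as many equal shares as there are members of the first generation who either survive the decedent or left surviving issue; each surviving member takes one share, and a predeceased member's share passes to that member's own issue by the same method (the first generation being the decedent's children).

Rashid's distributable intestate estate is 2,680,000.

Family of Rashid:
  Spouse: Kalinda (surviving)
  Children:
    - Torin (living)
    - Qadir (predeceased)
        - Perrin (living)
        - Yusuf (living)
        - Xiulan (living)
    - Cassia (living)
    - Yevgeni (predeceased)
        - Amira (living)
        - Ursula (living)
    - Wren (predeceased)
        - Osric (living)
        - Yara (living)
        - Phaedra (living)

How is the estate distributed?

Kalinda first takes 100,000, leaving a balance of 2,580,000. Kalinda then takes one-half of the balance (1,290,000), for a total of 1,390,000. The remaining 1,290,000 passes to the descendants.
The descendants' portion (1,290,000) is divided into 5 shares of 258,000: Torin and Cassia each take 258,000; Qadir's 258,000 share passes to Qadir's issue; Yevgeni's 258,000 share passes to Yevgeni's issue; Wren's 258,000 share passes to Wren's issue.
Qadir's share (258,000) is divided into 3 shares of 86,000: Perrin, Yusuf, and Xiulan each take 86,000.
Yevgeni's share (258,000) is divided into 2 shares of 129,000: Amira and Ursula each take 129,000.
Wren's share (258,000) is divided into 3 shares of 86,000: Osric, Yara, and Phaedra each take 86,000.

Kalinda: 1,390,000; Torin: 258,000; Perrin: 86,000; Yusuf: 86,000; Xiulan: 86,000; Cassia: 258,000; Amira: 129,000; Ursula: 129,000; Osric: 86,000; Yara: 86,000; Phaedra: 86,000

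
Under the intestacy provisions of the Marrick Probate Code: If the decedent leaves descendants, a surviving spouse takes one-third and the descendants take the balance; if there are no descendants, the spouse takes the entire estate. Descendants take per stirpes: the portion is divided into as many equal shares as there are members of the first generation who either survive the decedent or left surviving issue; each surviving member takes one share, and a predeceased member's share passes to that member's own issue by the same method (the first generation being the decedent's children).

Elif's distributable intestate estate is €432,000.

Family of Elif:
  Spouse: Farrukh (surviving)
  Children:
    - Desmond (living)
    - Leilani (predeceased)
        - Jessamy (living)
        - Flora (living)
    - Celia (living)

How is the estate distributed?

Farrukh takes one-third of €432,000 = €144,000. The remaining €288,000 passes to the descendants.
The descendants' portion (€288,000) is divided into 3 shares of €96,000: Desmond and Celia each take €96,000; Leilani's €96,000 share passes to Leilani's issue.
Leilani's share (€96,000) is divided into 2 shares of €48,000: Jessamy and Flora each take €48,000.

Farrukh: €144,000; Desmond: €96,000; Jessamy: €48,000; Flora: €48,000; Celia: €96,000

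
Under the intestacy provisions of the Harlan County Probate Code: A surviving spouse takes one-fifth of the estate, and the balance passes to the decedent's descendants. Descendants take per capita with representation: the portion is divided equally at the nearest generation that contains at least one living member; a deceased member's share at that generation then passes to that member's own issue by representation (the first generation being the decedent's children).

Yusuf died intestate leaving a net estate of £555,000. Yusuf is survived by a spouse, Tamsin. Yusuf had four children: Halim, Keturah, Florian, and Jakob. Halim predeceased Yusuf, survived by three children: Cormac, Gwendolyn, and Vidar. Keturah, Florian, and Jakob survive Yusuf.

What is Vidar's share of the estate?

Vidar receives £37,000.

Tamsin takes one-fifth of £555,000 = £111,000. The remaining £444,000 passes to the descendants.
The descendants' portion (£444,000) is divided into 4 shares of £111,000: Keturah, Florian, and Jakob each take £111,000; Halim's £111,000 share passes to Halim's issue.
Halim's share (£111,000) is divided into 3 shares of £37,000: Cormac, Gwendolyn, and Vidar each take £37,000.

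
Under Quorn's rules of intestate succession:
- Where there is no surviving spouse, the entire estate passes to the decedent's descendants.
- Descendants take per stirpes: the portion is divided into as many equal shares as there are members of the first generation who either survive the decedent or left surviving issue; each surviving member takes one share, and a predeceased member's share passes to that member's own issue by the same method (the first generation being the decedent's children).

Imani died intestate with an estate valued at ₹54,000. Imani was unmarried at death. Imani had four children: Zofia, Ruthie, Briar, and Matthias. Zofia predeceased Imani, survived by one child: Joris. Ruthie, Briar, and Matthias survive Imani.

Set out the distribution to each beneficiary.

Joris: ₹13,500; Ruthie: ₹13,500; Briar: ₹13,500; Matthias: ₹13,500

The entire ₹54,000 passes to the descendants.
That amount (₹54,000) is divided into 4 shares of ₹13,500: Ruthie, Briar, and Matthias each take ₹13,500; Zofia's ₹13,500 share passes to Zofia's issue.
Zofia's share (₹13,500) passes entirely to Joris.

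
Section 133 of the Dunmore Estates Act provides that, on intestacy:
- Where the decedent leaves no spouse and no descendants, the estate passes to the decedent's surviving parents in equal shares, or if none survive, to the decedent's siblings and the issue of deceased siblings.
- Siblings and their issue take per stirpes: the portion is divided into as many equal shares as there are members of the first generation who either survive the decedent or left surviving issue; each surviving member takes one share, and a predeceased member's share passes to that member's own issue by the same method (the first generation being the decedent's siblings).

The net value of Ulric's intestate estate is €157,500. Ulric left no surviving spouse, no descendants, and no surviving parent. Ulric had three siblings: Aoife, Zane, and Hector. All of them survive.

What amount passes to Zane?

Zane receives €52,500.

The entire €157,500 passes to the siblings and their issue.
That amount (€157,500) is divided into 3 shares of €52,500: Aoife, Zane, and Hector each take €52,500.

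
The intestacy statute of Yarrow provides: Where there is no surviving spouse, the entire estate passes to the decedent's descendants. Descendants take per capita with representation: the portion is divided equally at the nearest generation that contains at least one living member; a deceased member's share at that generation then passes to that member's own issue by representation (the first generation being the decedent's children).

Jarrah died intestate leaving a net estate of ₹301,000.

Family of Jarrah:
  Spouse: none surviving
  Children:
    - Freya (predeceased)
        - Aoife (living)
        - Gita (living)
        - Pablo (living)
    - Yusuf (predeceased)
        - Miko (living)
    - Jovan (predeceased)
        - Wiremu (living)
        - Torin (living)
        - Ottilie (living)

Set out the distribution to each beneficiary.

The entire ₹301,000 passes to the descendants.
No child survives, so the initial division is made at the grandchildren's generation.
That amount (₹301,000) is divided into 7 shares of ₹43,000: Aoife, Gita, Pablo, Miko, Wiremu, Torin, and Ottilie each take ₹43,000.

Aoife: ₹43,000; Gita: ₹43,000; Pablo: ₹43,000; Miko: ₹43,000; Wiremu: ₹43,000; Torin: ₹43,000; Ottilie: ₹43,000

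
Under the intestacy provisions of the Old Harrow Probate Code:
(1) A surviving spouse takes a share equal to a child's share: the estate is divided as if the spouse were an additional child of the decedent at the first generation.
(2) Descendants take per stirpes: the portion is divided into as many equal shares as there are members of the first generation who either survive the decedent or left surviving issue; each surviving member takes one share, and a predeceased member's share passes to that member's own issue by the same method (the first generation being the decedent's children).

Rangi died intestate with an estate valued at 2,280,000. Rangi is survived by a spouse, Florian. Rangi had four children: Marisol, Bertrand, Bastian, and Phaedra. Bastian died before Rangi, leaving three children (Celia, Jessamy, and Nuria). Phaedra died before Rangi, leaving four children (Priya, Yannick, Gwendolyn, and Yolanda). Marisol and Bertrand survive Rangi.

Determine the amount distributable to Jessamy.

The spouse counts as an additional share at the children's level, so there are 5 primary shares of 456,000. Florian takes one such share (456,000).
The children's combined portion (1,824,000) is divided into 4 shares of 456,000: Marisol and Bertrand each take 456,000; Bastian's 456,000 share passes to Bastian's issue; Phaedra's 456,000 share passes to Phaedra's issue.
Bastian's share (456,000) is divided into 3 shares of 152,000: Celia, Jessamy, and Nuria each take 152,000.
Phaedra's share (456,000) is divided into 4 shares of 114,000: Priya, Yannick, Gwendolyn, and Yolanda each take 114,000.

Jessamy receives 152,000.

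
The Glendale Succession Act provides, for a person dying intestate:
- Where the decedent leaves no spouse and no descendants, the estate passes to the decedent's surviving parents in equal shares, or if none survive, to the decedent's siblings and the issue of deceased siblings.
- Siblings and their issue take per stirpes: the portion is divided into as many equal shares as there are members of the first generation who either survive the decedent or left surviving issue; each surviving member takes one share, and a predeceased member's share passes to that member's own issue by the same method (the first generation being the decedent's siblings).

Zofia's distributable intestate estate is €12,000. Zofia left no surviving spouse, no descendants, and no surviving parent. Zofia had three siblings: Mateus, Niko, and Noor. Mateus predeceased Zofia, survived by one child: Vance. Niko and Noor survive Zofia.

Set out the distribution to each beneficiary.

Vance: €4,000; Niko: €4,000; Noor: €4,000

The entire €12,000 passes to the siblings and their issue.
That amount (€12,000) is divided into 3 shares of €4,000: Niko and Noor each take €4,000; Mateus's €4,000 share passes to Mateus's issue.
Mateus's share (€4,000) passes entirely to Vance.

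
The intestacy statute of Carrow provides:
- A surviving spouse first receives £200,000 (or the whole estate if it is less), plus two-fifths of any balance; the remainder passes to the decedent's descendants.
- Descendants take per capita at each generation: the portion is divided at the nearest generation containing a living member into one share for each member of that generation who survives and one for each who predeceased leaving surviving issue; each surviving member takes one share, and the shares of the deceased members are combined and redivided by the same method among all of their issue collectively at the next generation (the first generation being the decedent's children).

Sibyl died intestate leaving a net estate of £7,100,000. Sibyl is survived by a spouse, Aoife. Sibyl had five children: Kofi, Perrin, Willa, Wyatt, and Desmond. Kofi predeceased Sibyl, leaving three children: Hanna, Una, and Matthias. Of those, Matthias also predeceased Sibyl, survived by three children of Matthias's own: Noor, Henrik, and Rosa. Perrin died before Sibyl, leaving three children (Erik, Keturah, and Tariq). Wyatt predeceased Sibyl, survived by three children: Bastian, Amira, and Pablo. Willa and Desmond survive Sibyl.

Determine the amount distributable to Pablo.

Aoife first takes £200,000, leaving a balance of £6,900,000. Aoife then takes two-fifths of the balance (£2,760,000), for a total of £2,960,000. The remaining £4,140,000 passes to the descendants.
The descendants' portion (£4,140,000) is divided at the children's generation into 5 shares of £828,000. Willa and Desmond each take £828,000. The 3 shares of the deceased (Kofi, Perrin, and Wyatt) are combined into a pool of £2,484,000.
That pool (£2,484,000) is divided at the grandchildren's generation into 9 shares of £276,000. Hanna, Una, Erik, Keturah, Tariq, Bastian, Amira, and Pablo each take £276,000. The remaining share for the deceased Matthias (£276,000) is carried to the next generation.
That pool (£276,000) is divided at the great-grandchildren's generation equally among Noor, Henrik, and Rosa: £92,000 each.

Pablo receives £276,000.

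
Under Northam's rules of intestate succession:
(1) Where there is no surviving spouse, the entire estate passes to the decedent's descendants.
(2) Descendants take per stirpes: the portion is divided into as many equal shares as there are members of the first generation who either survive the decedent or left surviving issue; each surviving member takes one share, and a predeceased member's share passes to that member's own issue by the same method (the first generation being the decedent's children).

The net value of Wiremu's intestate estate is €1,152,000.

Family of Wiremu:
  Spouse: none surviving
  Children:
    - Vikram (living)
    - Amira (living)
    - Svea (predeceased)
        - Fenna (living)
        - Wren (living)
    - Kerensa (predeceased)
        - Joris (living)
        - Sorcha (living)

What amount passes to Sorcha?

Sorcha receives €144,000.

The entire €1,152,000 passes to the descendants.
That amount (€1,152,000) is divided into 4 shares of €288,000: Vikram and Amira each take €288,000; Svea's €288,000 share passes to Svea's issue; Kerensa's €288,000 share passes to Kerensa's issue.
Svea's share (€288,000) is divided into 2 shares of €144,000: Fenna and Wren each take €144,000.
Kerensa's share (€288,000) is divided into 2 shares of €144,000: Joris and Sorcha each take €144,000.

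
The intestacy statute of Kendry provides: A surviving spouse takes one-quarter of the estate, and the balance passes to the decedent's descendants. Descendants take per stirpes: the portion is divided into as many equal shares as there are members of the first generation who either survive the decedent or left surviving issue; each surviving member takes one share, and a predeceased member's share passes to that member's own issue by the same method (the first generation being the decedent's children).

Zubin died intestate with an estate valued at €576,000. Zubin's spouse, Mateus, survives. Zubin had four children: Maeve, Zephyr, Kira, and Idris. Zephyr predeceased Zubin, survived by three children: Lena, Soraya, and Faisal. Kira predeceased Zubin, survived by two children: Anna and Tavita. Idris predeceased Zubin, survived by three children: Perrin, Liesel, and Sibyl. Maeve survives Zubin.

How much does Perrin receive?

Perrin receives €36,000.

Mateus takes one-quarter of €576,000 = €144,000. The remaining €432,000 passes to the descendants.
The descendants' portion (€432,000) is divided into 4 shares of €108,000: Maeve takes €108,000; Zephyr's €108,000 share passes to Zephyr's issue; Kira's €108,000 share passes to Kira's issue; Idris's €108,000 share passes to Idris's issue.
Zephyr's share (€108,000) is divided into 3 shares of €36,000: Lena, Soraya, and Faisal each take €36,000.
Kira's share (€108,000) is divided into 2 shares of €54,000: Anna and Tavita each take €54,000.
Idris's share (€108,000) is divided into 3 shares of €36,000: Perrin, Liesel, and Sibyl each take €36,000.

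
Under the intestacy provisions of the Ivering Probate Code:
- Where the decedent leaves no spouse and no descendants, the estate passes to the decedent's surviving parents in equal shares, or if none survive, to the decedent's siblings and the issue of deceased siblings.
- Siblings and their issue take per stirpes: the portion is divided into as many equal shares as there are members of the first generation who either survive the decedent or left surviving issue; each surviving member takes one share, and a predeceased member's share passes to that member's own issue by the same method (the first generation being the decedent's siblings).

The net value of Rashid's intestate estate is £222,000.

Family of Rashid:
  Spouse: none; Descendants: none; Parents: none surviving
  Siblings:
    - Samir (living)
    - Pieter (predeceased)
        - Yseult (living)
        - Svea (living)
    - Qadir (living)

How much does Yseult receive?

The entire £222,000 passes to the siblings and their issue.
That amount (£222,000) is divided into 3 shares of £74,000: Samir and Qadir each take £74,000; Pieter's £74,000 share passes to Pieter's issue.
Pieter's share (£74,000) is divided into 2 shares of £37,000: Yseult and Svea each take £37,000.

Yseult receives £37,000.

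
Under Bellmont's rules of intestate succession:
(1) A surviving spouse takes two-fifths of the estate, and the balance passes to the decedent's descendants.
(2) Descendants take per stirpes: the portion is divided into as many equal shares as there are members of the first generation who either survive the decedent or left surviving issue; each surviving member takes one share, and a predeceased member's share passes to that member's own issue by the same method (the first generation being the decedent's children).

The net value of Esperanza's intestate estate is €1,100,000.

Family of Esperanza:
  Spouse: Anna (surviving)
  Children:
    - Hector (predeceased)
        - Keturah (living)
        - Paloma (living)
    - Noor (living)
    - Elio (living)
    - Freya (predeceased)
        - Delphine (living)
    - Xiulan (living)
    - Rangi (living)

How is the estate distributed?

Anna: €440,000; Keturah: €55,000; Paloma: €55,000; Noor: €110,000; Elio: €110,000; Delphine: €110,000; Xiulan: €110,000; Rangi: €110,000

Anna takes two-fifths of €1,100,000 = €440,000. The remaining €660,000 passes to the descendants.
The descendants' portion (€660,000) is divided into 6 shares of €110,000: Noor, Elio, Xiulan, and Rangi each take €110,000; Hector's €110,000 share passes to Hector's issue; Freya's €110,000 share passes to Freya's issue.
Hector's share (€110,000) is divided into 2 shares of €55,000: Keturah and Paloma each take €55,000.
Freya's share (€110,000) passes entirely to Delphine.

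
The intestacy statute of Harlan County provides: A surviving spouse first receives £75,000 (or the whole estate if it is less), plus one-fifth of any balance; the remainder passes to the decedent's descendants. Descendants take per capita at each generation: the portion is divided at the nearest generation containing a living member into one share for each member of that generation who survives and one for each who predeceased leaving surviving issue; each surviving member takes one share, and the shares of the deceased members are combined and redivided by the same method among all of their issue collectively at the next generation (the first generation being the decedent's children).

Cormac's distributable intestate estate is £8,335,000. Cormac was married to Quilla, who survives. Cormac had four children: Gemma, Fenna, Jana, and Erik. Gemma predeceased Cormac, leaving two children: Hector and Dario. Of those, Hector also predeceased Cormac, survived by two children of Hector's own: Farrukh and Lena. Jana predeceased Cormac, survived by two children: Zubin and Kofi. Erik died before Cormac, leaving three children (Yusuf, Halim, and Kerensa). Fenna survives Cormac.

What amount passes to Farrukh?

Quilla first takes £75,000, leaving a balance of £8,260,000. Quilla then takes one-fifth of the balance (£1,652,000), for a total of £1,727,000. The remaining £6,608,000 passes to the descendants.
The descendants' portion (£6,608,000) is divided at the children's generation into 4 shares of £1,652,000. Fenna takes £1,652,000. The 3 shares of the deceased (Gemma, Jana, and Erik) are combined into a pool of £4,956,000.
That pool (£4,956,000) is divided at the grandchildren's generation into 7 shares of £708,000. Dario, Zubin, Kofi, Yusuf, Halim, and Kerensa each take £708,000. The remaining share for the deceased Hector (£708,000) is carried to the next generation.
That pool (£708,000) is divided at the great-grandchildren's generation equally among Farrukh and Lena: £354,000 each.

Farrukh receives £354,000.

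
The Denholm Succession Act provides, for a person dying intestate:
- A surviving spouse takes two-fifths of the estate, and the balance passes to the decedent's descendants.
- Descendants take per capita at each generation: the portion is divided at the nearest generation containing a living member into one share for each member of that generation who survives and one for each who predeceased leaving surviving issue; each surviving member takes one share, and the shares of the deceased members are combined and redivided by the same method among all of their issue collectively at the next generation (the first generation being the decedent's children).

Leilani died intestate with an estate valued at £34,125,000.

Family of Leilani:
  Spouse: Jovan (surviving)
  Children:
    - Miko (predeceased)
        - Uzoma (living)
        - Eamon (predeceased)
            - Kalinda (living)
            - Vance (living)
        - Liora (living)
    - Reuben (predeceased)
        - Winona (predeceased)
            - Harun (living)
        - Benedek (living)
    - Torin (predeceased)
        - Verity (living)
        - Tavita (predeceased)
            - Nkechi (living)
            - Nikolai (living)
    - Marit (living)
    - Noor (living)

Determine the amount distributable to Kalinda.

Kalinda receives £1,053,000.

Jovan takes two-fifths of £34,125,000 = £13,650,000. The remaining £20,475,000 passes to the descendants.
The descendants' portion (£20,475,000) is divided at the children's generation into 5 shares of £4,095,000. Marit and Noor each take £4,095,000. The 3 shares of the deceased (Miko, Reuben, and Torin) are combined into a pool of £12,285,000.
That pool (£12,285,000) is divided at the grandchildren's generation into 7 shares of £1,755,000. Uzoma, Liora, Benedek, and Verity each take £1,755,000. The 3 shares of the deceased (Eamon, Winona, and Tavita) are combined into a pool of £5,265,000.
That pool (£5,265,000) is divided at the great-grandchildren's generation equally among Kalinda, Vance, Harun, Nkechi, and Nikolai: £1,053,000 each.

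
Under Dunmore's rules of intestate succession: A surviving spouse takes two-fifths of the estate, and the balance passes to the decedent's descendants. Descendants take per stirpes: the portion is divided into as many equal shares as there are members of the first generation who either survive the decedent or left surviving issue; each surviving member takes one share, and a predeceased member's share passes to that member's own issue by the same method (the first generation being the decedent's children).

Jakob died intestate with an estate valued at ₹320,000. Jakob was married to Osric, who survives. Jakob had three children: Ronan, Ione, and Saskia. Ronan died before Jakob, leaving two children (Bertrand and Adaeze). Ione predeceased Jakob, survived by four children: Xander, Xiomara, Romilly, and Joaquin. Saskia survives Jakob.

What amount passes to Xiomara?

Xiomara receives ₹16,000.

Osric takes two-fifths of ₹320,000 = ₹128,000. The remaining ₹192,000 passes to the descendants.
The descendants' portion (₹192,000) is divided into 3 shares of ₹64,000: Saskia takes ₹64,000; Ronan's ₹64,000 share passes to Ronan's issue; Ione's ₹64,000 share passes to Ione's issue.
Ronan's share (₹64,000) is divided into 2 shares of ₹32,000: Bertrand and Adaeze each take ₹32,000.
Ione's share (₹64,000) is divided into 4 shares of ₹16,000: Xander, Xiomara, Romilly, and Joaquin each take ₹16,000.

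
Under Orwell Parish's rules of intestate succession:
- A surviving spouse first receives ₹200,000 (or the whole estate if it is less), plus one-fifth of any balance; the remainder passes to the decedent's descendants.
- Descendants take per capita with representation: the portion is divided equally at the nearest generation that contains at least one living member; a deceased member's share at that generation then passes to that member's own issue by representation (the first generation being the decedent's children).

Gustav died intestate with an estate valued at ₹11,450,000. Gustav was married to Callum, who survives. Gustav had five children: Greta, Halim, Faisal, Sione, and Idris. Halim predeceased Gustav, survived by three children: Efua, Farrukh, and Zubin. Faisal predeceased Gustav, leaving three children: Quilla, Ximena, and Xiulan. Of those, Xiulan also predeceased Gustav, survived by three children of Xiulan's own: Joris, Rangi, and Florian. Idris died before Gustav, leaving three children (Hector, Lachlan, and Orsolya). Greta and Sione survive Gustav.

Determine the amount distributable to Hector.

Callum first takes ₹200,000, leaving a balance of ₹11,250,000. Callum then takes one-fifth of the balance (₹2,250,000), for a total of ₹2,450,000. The remaining ₹9,000,000 passes to the descendants.
The descendants' portion (₹9,000,000) is divided into 5 shares of ₹1,800,000: Greta and Sione each take ₹1,800,000; Halim's ₹1,800,000 share passes to Halim's issue; Faisal's ₹1,800,000 share passes to Faisal's issue; Idris's ₹1,800,000 share passes to Idris's issue.
Halim's share (₹1,800,000) is divided into 3 shares of ₹600,000: Efua, Farrukh, and Zubin each take ₹600,000.
Faisal's share (₹1,800,000) is divided into 3 shares of ₹600,000: Quilla and Ximena each take ₹600,000; Xiulan's ₹600,000 share passes to Xiulan's issue.
Xiulan's share (₹600,000) is divided into 3 shares of ₹200,000: Joris, Rangi, and Florian each take ₹200,000.
Idris's share (₹1,800,000) is divided into 3 shares of ₹600,000: Hector, Lachlan, and Orsolya each take ₹600,000.

Hector receives ₹600,000.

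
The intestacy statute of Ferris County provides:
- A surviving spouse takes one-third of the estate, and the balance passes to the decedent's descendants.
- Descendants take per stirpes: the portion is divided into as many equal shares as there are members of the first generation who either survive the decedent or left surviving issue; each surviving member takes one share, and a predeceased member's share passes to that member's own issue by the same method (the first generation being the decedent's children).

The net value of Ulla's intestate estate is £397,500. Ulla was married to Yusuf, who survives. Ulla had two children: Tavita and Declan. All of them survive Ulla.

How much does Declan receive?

Yusuf takes one-third of £397,500 = £132,500. The remaining £265,000 passes to the descendants.
The descendants' portion (£265,000) is divided into 2 shares of £132,500: Tavita and Declan each take £132,500.

Declan receives £132,500.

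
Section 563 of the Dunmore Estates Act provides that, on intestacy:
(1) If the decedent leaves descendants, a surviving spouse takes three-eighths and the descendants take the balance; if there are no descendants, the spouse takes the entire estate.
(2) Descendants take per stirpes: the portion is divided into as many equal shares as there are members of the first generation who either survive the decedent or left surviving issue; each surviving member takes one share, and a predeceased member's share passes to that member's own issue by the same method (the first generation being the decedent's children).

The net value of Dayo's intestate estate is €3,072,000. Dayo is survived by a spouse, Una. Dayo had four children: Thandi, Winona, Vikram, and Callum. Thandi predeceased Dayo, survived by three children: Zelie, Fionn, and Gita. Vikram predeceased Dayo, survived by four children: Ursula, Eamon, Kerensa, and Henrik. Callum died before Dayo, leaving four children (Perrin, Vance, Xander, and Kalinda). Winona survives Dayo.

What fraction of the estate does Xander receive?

Una takes three-eighths of €3,072,000 = €1,152,000. The remaining €1,920,000 passes to the descendants.
The descendants' portion (€1,920,000) is divided into 4 shares of €480,000: Winona takes €480,000; Thandi's €480,000 share passes to Thandi's issue; Vikram's €480,000 share passes to Vikram's issue; Callum's €480,000 share passes to Callum's issue.
Thandi's share (€480,000) is divided into 3 shares of €160,000: Zelie, Fionn, and Gita each take €160,000.
Vikram's share (€480,000) is divided into 4 shares of €120,000: Ursula, Eamon, Kerensa, and Henrik each take €120,000.
Callum's share (€480,000) is divided into 4 shares of €120,000: Perrin, Vance, Xander, and Kalinda each take €120,000.

Xander receives 5/128 of the estate.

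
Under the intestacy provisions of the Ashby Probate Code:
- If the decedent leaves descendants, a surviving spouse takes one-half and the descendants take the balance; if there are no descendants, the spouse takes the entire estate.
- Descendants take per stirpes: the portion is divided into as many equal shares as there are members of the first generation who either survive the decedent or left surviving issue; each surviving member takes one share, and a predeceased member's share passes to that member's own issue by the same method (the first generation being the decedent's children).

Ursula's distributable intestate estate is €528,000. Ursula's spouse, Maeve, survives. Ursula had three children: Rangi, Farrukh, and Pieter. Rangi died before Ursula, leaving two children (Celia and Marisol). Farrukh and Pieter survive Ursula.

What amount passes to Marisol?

Marisol receives €44,000.

Maeve takes one-half of €528,000 = €264,000. The remaining €264,000 passes to the descendants.
The descendants' portion (€264,000) is divided into 3 shares of €88,000: Farrukh and Pieter each take €88,000; Rangi's €88,000 share passes to Rangi's issue.
Rangi's share (€88,000) is divided into 2 shares of €44,000: Celia and Marisol each take €44,000.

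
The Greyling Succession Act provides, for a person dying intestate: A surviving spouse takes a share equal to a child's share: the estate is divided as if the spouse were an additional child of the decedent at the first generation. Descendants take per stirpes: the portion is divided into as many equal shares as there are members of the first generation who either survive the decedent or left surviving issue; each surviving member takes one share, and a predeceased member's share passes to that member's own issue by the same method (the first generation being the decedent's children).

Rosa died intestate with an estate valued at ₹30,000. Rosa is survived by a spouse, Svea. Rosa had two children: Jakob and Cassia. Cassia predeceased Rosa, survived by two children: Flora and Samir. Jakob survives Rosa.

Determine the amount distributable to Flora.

Flora receives ₹5,000.

The spouse counts as an additional share at the children's level, so there are 3 primary shares of ₹10,000. Svea takes one such share (₹10,000).
The children's combined portion (₹20,000) is divided into 2 shares of ₹10,000: Jakob takes ₹10,000; Cassia's ₹10,000 share passes to Cassia's issue.
Cassia's share (₹10,000) is divided into 2 shares of ₹5,000: Flora and Samir each take ₹5,000.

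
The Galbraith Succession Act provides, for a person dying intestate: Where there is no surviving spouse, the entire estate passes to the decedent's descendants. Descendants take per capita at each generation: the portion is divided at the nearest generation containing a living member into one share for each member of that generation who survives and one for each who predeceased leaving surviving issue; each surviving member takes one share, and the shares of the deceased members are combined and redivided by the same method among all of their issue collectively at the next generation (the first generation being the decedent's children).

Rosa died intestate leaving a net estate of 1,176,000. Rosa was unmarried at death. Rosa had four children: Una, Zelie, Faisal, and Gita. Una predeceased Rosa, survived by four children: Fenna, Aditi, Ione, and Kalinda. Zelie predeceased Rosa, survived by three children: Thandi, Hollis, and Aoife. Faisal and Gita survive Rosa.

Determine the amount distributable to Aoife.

The entire 1,176,000 passes to the descendants.
That amount (1,176,000) is divided at the children's generation into 4 shares of 294,000. Faisal and Gita each take 294,000. The 2 shares of the deceased (Una and Zelie) are combined into a pool of 588,000.
That pool (588,000) is divided at the grandchildren's generation equally among Fenna, Aditi, Ione, Kalinda, Thandi, Hollis, and Aoife: 84,000 each.

Aoife receives 84,000.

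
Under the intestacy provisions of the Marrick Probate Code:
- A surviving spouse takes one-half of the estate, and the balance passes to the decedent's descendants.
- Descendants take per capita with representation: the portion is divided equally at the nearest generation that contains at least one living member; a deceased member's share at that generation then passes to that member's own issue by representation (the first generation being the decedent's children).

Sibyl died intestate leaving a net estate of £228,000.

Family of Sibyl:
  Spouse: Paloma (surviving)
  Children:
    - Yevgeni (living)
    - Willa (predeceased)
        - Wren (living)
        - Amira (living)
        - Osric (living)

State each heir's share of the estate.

Paloma takes one-half of £228,000 = £114,000. The remaining £114,000 passes to the descendants.
The descendants' portion (£114,000) is divided into 2 shares of £57,000: Yevgeni takes £57,000; Willa's £57,000 share passes to Willa's issue.
Willa's share (£57,000) is divided into 3 shares of £19,000: Wren, Amira, and Osric each take £19,000.

Paloma: £114,000; Yevgeni: £57,000; Wren: £19,000; Amira: £19,000; Osric: £19,000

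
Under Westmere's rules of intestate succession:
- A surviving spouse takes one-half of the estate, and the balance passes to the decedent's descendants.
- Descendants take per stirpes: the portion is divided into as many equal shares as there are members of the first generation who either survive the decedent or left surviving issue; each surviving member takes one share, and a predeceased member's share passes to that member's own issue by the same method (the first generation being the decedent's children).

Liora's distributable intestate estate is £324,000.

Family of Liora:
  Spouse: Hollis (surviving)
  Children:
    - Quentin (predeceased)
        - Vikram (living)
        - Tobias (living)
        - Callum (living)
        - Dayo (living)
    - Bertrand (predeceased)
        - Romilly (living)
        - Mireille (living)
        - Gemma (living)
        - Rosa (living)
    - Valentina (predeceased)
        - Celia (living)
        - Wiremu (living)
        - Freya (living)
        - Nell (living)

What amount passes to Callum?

Hollis takes one-half of £324,000 = £162,000. The remaining £162,000 passes to the descendants.
The descendants' portion (£162,000) is divided into 3 shares of £54,000: Quentin's £54,000 share passes to Quentin's issue; Bertrand's £54,000 share passes to Bertrand's issue; Valentina's £54,000 share passes to Valentina's issue.
Quentin's share (£54,000) is divided into 4 shares of £13,500: Vikram, Tobias, Callum, and Dayo each take £13,500.
Bertrand's share (£54,000) is divided into 4 shares of £13,500: Romilly, Mireille, Gemma, and Rosa each take £13,500.
Valentina's share (£54,000) is divided into 4 shares of £13,500: Celia, Wiremu, Freya, and Nell each take £13,500.

Callum receives £13,500.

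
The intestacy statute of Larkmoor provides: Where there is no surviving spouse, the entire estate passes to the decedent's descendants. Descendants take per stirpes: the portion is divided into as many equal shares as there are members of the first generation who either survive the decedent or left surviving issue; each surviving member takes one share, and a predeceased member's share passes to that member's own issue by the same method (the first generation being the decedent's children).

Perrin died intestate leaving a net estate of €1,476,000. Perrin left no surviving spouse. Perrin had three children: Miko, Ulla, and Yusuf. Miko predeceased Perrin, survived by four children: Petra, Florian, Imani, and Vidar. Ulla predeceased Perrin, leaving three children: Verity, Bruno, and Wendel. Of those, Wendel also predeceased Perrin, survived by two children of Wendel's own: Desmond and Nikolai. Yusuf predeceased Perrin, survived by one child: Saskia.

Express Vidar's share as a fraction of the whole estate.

The entire €1,476,000 passes to the descendants.
That amount (€1,476,000) is divided into 3 shares of €492,000: Miko's €492,000 share passes to Miko's issue; Ulla's €492,000 share passes to Ulla's issue; Yusuf's €492,000 share passes to Yusuf's issue.
Miko's share (€492,000) is divided into 4 shares of €123,000: Petra, Florian, Imani, and Vidar each take €123,000.
Ulla's share (€492,000) is divided into 3 shares of €164,000: Verity and Bruno each take €164,000; Wendel's €164,000 share passes to Wendel's issue.
Wendel's share (€164,000) is divided into 2 shares of €82,000: Desmond and Nikolai each take €82,000.
Yusuf's share (€492,000) passes entirely to Saskia.

Vidar receives 1/12 of the estate.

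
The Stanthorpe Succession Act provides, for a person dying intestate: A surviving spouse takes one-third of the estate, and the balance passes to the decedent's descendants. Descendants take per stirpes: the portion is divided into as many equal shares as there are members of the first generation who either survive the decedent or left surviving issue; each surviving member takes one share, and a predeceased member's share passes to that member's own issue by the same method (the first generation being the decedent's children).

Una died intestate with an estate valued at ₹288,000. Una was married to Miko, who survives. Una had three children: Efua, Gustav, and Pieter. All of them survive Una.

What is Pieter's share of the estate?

Miko takes one-third of ₹288,000 = ₹96,000. The remaining ₹192,000 passes to the descendants.
The descendants' portion (₹192,000) is divided into 3 shares of ₹64,000: Efua, Gustav, and Pieter each take ₹64,000.

Pieter receives ₹64,000.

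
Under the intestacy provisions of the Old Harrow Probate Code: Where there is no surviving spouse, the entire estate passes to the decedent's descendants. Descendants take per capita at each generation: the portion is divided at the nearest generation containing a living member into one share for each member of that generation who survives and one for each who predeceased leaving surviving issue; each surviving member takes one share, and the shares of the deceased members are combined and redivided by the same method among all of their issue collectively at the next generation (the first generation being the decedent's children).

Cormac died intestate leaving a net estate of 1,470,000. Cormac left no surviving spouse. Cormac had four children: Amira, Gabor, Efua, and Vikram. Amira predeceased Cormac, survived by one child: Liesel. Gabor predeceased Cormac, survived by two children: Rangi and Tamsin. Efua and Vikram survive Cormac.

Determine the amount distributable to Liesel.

Liesel receives 245,000.

The entire 1,470,000 passes to the descendants.
That amount (1,470,000) is divided at the children's generation into 4 shares of 367,500. Efua and Vikram each take 367,500. The 2 shares of the deceased (Amira and Gabor) are combined into a pool of 735,000.
That pool (735,000) is divided at the grandchildren's generation equally among Liesel, Rangi, and Tamsin: 245,000 each.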